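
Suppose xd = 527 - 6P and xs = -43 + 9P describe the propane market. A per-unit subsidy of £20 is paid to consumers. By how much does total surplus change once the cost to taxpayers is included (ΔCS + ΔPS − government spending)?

Net change in total surplus = -£720

Pre-subsidy: 527 - 6P = -43 + 9P gives P* = 38, x* = 299.
With the rebate, buyers effectively pay Pb = Ps − 20, where Ps is the price sellers receive.
Demand in terms of Ps becomes xd = 527 − 6(Ps − 20) = 647 - 6Ps. Setting this equal to supply: 647 - 6Ps = -43 + 9Ps, so Ps = 46.
Buyers pay Pb = 46 − 20 = 26; x' = -43 + 9·46 = 371.
ΔCS = ½(299 + 371)(38 − 26) = 4020; ΔPS = ½(299 + 371)(46 − 38) = 2680.
Government spending = 20 × 371 = 7420.
Net change = 4020 + 2680 − 7420 = -720. The loss equals the DWL triangle ½·20·72.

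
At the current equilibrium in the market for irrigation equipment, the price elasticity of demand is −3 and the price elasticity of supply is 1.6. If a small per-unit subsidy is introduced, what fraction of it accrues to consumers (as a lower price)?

Consumer share = 8/23

For a small subsidy around the equilibrium, the benefit split depends on the relative slopes, which at a point are proportional to the elasticities.
Buyer share = εs/(εs + |εd|) = 1.6/(1.6 + 3) = 8/23; seller share = |εd|/(εs + |εd|) = 15/23.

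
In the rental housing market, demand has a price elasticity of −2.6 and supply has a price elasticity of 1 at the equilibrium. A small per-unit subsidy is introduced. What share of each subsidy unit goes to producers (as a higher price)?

For a small subsidy around the equilibrium, the benefit split depends on the relative slopes, which at a point are proportional to the elasticities.
Buyer share = εs/(εs + |εd|) = 1/(1 + 2.6) = 5/18; seller share = |εd|/(εs + |εd|) = 13/18.
So producers capture 13/18 of the subsidy.

Producer share = 13/18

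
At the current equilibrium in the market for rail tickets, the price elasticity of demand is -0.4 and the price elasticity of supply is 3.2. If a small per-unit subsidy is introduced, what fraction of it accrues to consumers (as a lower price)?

For a small subsidy around the equilibrium, the benefit split depends on the relative slopes, which at a point are proportional to the elasticities.
Buyer share = εs/(εs + |εd|) = 3.2/(3.2 + 0.4) = 8/9; seller share = |εd|/(εs + |εd|) = 1/9.

Consumer share = 8/9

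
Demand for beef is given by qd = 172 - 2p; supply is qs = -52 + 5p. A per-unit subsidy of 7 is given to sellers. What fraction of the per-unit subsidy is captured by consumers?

Consumer share = 5/7

Pre-subsidy: 172 - 2p = -52 + 5p gives p* = 32, q* = 108.
With the subsidy, sellers receive ps = pb + 7 for each unit, where pb is the price buyers pay.
Supply in terms of pb becomes qs = -52 + 5(pb + 7) = -17 + 5pb. Setting this equal to demand: 172 - 2pb = -17 + 5pb, so pb = 27.
Sellers receive ps = 27 + 7 = 34; q' = 172 − 2·27 = 118.
Buyers' price falls by p* − pb = 32 − 27 = 5; sellers' price rises by ps − p* = 34 − 32 = 2.
So consumers capture 5/7 = 5/7 of each unit of subsidy.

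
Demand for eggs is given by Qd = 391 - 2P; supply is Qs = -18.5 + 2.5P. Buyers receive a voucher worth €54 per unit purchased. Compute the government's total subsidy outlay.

Government cost = €14526

Pre-subsidy: 391 - 2P = -18.5 + 2.5P gives P* = 91, Q* = 209.
With the rebate, buyers effectively pay Pb = Ps − 54, where Ps is the price sellers receive.
Demand in terms of Ps becomes Qd = 391 − 2(Ps − 54) = 499 - 2Ps. Setting this equal to supply: 499 - 2Ps = -18.5 + 2.5Ps, so Ps = 115.
Buyers pay Pb = 115 − 54 = 61; Q' = -18.5 + 2.5·115 = 269.
Government outlay = subsidy × quantity = 54 × 269 = 14526.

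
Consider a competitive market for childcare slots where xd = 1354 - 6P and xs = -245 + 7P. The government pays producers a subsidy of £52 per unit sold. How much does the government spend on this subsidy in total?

Pre-subsidy: 1354 - 6P = -245 + 7P gives P* = 123, x* = 616.
With the subsidy, sellers receive Ps = Pb + 52 for each unit, where Pb is the price buyers pay.
Supply in terms of Pb becomes xs = -245 + 7(Pb + 52) = 119 + 7Pb. Setting this equal to demand: 1354 - 6Pb = 119 + 7Pb, so Pb = 95.
Sellers receive Ps = 95 + 52 = 147; x' = 1354 − 6·95 = 784.
Government outlay = subsidy × quantity = 52 × 784 = 40768.

Government cost = £40768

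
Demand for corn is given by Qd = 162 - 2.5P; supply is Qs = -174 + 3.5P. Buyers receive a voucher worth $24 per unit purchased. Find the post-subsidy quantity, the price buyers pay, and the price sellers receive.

Q' = 57; buyers pay $42; sellers receive $66

Pre-subsidy: 162 - 2.5P = -174 + 3.5P gives P* = 56, Q* = 22.
With the rebate, buyers effectively pay Pb = Ps − 24, where Ps is the price sellers receive.
Demand in terms of Ps becomes Qd = 162 − 2.5(Ps − 24) = 222 - 2.5Ps. Setting this equal to supply: 222 - 2.5Ps = -174 + 3.5Ps, so Ps = 66.
Buyers pay Pb = 66 − 24 = 42; Q' = -174 + 3.5·66 = 57.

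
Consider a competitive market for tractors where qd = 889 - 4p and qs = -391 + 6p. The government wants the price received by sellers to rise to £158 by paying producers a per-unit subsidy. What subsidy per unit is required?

Required subsidy s = £75 per unit

At a seller price of 158, quantity supplied is -391 + 6·158 = 557.
Buyers absorb 557 only when they pay pb with 889 − 4·pb = 557, i.e. pb = 83.
s = ps − pb = 158 − 83 = 75.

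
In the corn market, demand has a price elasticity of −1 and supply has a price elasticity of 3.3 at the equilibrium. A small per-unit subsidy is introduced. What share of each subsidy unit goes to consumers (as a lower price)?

For a small subsidy around the equilibrium, the benefit split depends on the relative slopes, which at a point are proportional to the elasticities.
Buyer share = εs/(εs + |εd|) = 3.3/(3.3 + 1) = 33/43; seller share = |εd|/(εs + |εd|) = 10/43.

Consumer share = 33/43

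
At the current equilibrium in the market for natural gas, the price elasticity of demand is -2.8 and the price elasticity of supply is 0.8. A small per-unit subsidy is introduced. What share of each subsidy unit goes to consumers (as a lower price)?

Consumer share = 2/9

For a small subsidy around the equilibrium, the benefit split depends on the relative slopes, which at a point are proportional to the elasticities.
Buyer share = εs/(εs + |εd|) = 0.8/(0.8 + 2.8) = 2/9; seller share = |εd|/(εs + |εd|) = 7/9.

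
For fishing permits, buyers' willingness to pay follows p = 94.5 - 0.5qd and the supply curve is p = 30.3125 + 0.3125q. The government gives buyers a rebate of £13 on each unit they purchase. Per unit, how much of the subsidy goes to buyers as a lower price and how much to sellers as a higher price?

Pre-subsidy: 94.5 - 0.5q = 30.3125 + 0.3125q gives q* = 79 and p* = 55.
With the rebate, buyers effectively pay pb = ps − 13, where ps is the price sellers receive.
On the curves, pb = 94.5 - 0.5q and ps = 30.3125 + 0.3125q; the wedge ps − pb = 13 gives 30.3125 + 0.3125q − (94.5 - 0.5q) = 13, so q' = 95.
Then pb = 94.5 − 0.5·95 = 47 and ps = 30.3125 + 0.3125·95 = 60.
Buyers' price falls by p* − pb = 55 − 47 = 8; sellers' price rises by ps − p* = 60 − 55 = 5.

Buyers gain £8 per unit; sellers gain £5 per unit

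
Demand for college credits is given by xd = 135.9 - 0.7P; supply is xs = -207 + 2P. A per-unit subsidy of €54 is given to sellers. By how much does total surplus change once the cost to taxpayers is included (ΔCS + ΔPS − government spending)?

Pre-subsidy: 135.9 - 0.7P = -207 + 2P gives P* = 127, x* = 47.
With the subsidy, sellers receive Ps = Pb + 54 for each unit, where Pb is the price buyers pay.
Supply in terms of Pb becomes xs = -207 + 2(Pb + 54) = -99 + 2Pb. Setting this equal to demand: 135.9 - 0.7Pb = -99 + 2Pb, so Pb = 87.
Sellers receive Ps = 87 + 54 = 141; x' = 135.9 − 0.7·87 = 75.
ΔCS = ½(47 + 75)(127 − 87) = 2440; ΔPS = ½(47 + 75)(141 − 127) = 854.
Government spending = 54 × 75 = 4050.
Net change = 2440 + 854 − 4050 = -756. The loss equals the DWL triangle ½·54·28.

Net change in total surplus = -€756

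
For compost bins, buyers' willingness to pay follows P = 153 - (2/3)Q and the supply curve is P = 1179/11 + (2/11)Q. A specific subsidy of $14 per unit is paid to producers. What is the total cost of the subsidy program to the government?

Pre-subsidy: 153 - (2/3)Q = 1179/11 + (2/11)Q gives Q* = 54 and P* = 117.
With the subsidy, sellers receive Ps = Pb + 14 for each unit, where Pb is the price buyers pay.
On the curves, Pb = 153 - (2/3)Q and Ps = 1179/11 + (2/11)Q; the wedge Ps − Pb = 14 gives 1179/11 + (2/11)Q − (153 - (2/3)Q) = 14, so Q' = 70.5.
Then Pb = 153 − (2/3)·70.5 = 106 and Ps = 1179/11 + (2/11)·70.5 = 120.
Government outlay = subsidy × quantity = 14 × 70.5 = 987.

Government cost = $987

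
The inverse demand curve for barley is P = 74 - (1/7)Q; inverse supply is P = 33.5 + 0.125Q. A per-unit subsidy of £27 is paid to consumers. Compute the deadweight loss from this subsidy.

Deadweight loss = £1360.8

Pre-subsidy: 74 - (1/7)Q = 33.5 + 0.125Q gives Q* = 151.2 and P* = 52.4.
With the rebate, buyers effectively pay Pb = Ps − 27, where Ps is the price sellers receive.
On the curves, Pb = 74 - (1/7)Q and Ps = 33.5 + 0.125Q; the wedge Ps − Pb = 27 gives 33.5 + 0.125Q − (74 - (1/7)Q) = 27, so Q' = 252.
Then Pb = 74 − (1/7)·252 = 38 and Ps = 33.5 + 0.125·252 = 65.
The subsidy expands output by 252 − 151.2 = 100.8 past the efficient level; on those units the gap between marginal cost and willingness to pay runs from 0 up to 27.
DWL = ½ × 27 × 100.8 = 1360.8.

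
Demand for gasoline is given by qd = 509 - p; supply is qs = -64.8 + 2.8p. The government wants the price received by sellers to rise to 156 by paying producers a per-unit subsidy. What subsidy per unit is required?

At a seller price of 156, quantity supplied is -64.8 + 2.8·156 = 372.
Buyers absorb 372 only when they pay pb with 509 − 1·pb = 372, i.e. pb = 137.
s = ps − pb = 156 − 137 = 19.

Required subsidy s = 19 per unit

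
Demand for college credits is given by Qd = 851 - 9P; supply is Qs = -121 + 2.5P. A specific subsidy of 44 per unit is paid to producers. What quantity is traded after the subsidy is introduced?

Pre-subsidy: 851 - 9P = -121 + 2.5P gives P* = 1944/23, Q* = 2077/23.
With the subsidy, sellers receive Ps = Pb + 44 for each unit, where Pb is the price buyers pay.
Supply in terms of Pb becomes Qs = -121 + 2.5(Pb + 44) = -11 + 2.5Pb. Setting this equal to demand: 851 - 9Pb = -11 + 2.5Pb, so Pb = 1724/23.
Sellers receive Ps = 1724/23 + 44 = 2736/23; Q' = 851 − 9·(1724/23) = 4057/23.

Q' = 4057/23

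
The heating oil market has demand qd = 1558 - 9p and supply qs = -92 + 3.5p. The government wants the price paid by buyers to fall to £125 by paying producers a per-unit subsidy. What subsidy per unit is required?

Required subsidy s = £25 per unit

At a buyer price of 125, quantity demanded is 1558 − 9·125 = 433.
Sellers supply 433 only when they receive ps with -92 + 3.5·ps = 433, i.e. ps = 150.
s = ps − pb = 150 − 125 = 25.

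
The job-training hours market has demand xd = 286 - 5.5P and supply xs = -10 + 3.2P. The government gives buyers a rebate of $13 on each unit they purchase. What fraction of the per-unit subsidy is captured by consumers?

Pre-subsidy: 286 - 5.5P = -10 + 3.2P gives P* = 2960/87, x* = 8602/87.
With the rebate, buyers effectively pay Pb = Ps − 13, where Ps is the price sellers receive.
Demand in terms of Ps becomes xd = 286 − 5.5(Ps − 13) = 357.5 - 5.5Ps. Setting this equal to supply: 357.5 - 5.5Ps = -10 + 3.2Ps, so Ps = 1225/29.
Buyers pay Pb = 1225/29 − 13 = 848/29; x' = -10 + 3.2·(1225/29) = 3630/29.
Buyers' price falls by P* − Pb = 2960/87 − 848/29 = 416/87; sellers' price rises by Ps − P* = 1225/29 − 2960/87 = 715/87.
So consumers capture (416/87)/13 = 32/87 of each unit of subsidy.

Consumer share = 32/87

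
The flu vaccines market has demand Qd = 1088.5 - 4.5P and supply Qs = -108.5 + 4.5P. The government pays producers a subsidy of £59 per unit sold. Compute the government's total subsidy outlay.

Pre-subsidy: 1088.5 - 4.5P = -108.5 + 4.5P gives P* = 133, Q* = 490.
With the subsidy, sellers receive Ps = Pb + 59 for each unit, where Pb is the price buyers pay.
Supply in terms of Pb becomes Qs = -108.5 + 4.5(Pb + 59) = 157 + 4.5Pb. Setting this equal to demand: 1088.5 - 4.5Pb = 157 + 4.5Pb, so Pb = 103.5.
Sellers receive Ps = 103.5 + 59 = 162.5; Q' = 1088.5 − 4.5·103.5 = 622.75.
Government outlay = subsidy × quantity = 59 × 622.75 = 36742.25.

Government cost = £36742.25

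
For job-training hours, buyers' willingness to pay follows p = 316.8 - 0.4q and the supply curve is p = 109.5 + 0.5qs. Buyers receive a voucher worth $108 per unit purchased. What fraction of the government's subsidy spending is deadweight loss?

DWL / government spending = 180/1051

Pre-subsidy: 316.8 - 0.4q = 109.5 + 0.5q gives q* = 691/3 and p* = 674/3.
With the rebate, buyers effectively pay pb = ps − 108, where ps is the price sellers receive.
On the curves, pb = 316.8 - 0.4q and ps = 109.5 + 0.5q; the wedge ps − pb = 108 gives 109.5 + 0.5q − (316.8 - 0.4q) = 108, so q' = 1051/3.
Then pb = 316.8 − 0.4·(1051/3) = 530/3 and ps = 109.5 + 0.5·(1051/3) = 854/3.
ΔCS = ½(691/3 + 1051/3)(674/3 − 530/3) = 13936; ΔPS = ½(691/3 + 1051/3)(854/3 − 674/3) = 17420.
Government spending = 108 × 1051/3 = 37836.
DWL = ½ × 108 × (1051/3 − 691/3) = 6480; fraction = 6480 / 37836 = 180/1051.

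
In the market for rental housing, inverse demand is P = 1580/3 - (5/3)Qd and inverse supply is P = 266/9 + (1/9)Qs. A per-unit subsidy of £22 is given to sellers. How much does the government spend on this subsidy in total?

Pre-subsidy: 1580/3 - (5/3)Q = 266/9 + (1/9)Q gives Q* = 279.625 and P* = 60.625.
With the subsidy, sellers receive Ps = Pb + 22 for each unit, where Pb is the price buyers pay.
On the curves, Pb = 1580/3 - (5/3)Q and Ps = 266/9 + (1/9)Q; the wedge Ps − Pb = 22 gives 266/9 + (1/9)Q − (1580/3 - (5/3)Q) = 22, so Q' = 292.
Then Pb = 1580/3 − (5/3)·292 = 40 and Ps = 266/9 + (1/9)·292 = 62.
Government outlay = subsidy × quantity = 22 × 292 = 6424.

Government cost = £6424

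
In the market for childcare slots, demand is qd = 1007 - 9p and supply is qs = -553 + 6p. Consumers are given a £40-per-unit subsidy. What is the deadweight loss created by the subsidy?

Deadweight loss = £2880

Pre-subsidy: 1007 - 9p = -553 + 6p gives p* = 104, q* = 71.
With the rebate, buyers effectively pay pb = ps − 40, where ps is the price sellers receive.
Demand in terms of ps becomes qd = 1007 − 9(ps − 40) = 1367 - 9ps. Setting this equal to supply: 1367 - 9ps = -553 + 6ps, so ps = 128.
Buyers pay pb = 128 − 40 = 88; q' = -553 + 6·128 = 215.
The subsidy expands output by 215 − 71 = 144 past the efficient level; on those units the gap between marginal cost and willingness to pay runs from 0 up to 40.
DWL = ½ × 40 × 144 = 2880.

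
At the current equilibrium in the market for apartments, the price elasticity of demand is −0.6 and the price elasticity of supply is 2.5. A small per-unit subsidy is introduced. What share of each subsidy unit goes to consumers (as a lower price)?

For a small subsidy around the equilibrium, the benefit split depends on the relative slopes, which at a point are proportional to the elasticities.
Buyer share = εs/(εs + |εd|) = 2.5/(2.5 + 0.6) = 25/31; seller share = |εd|/(εs + |εd|) = 6/31.

Consumer share = 25/31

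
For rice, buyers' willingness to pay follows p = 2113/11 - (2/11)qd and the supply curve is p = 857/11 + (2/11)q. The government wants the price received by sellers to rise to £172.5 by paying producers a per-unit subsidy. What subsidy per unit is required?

Required subsidy s = £75 per unit

At a seller price of 172.5, quantity supplied is -428.5 + 5.5·172.5 = 520.25.
Buyers absorb 520.25 only when they pay pb = 2113/11 − (2/11)·520.25 = 97.5.
s = ps − pb = 172.5 − 97.5 = 75.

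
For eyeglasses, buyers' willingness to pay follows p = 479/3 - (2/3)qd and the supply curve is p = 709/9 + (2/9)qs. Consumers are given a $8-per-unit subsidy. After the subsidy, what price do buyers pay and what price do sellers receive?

Buyers pay $93; sellers receive $101

Pre-subsidy: 479/3 - (2/3)q = 709/9 + (2/9)q gives q* = 91 and p* = 99.
With the rebate, buyers effectively pay pb = ps − 8, where ps is the price sellers receive.
On the curves, pb = 479/3 - (2/3)q and ps = 709/9 + (2/9)q; the wedge ps − pb = 8 gives 709/9 + (2/9)q − (479/3 - (2/3)q) = 8, so q' = 100.
Then pb = 479/3 − (2/3)·100 = 93 and ps = 709/9 + (2/9)·100 = 101.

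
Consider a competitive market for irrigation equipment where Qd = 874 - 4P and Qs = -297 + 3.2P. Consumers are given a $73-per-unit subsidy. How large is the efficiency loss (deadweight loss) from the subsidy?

Deadweight loss = 42632/9

Pre-subsidy: 874 - 4P = -297 + 3.2P gives P* = 5855/36, Q* = 2011/9.
With the rebate, buyers effectively pay Pb = Ps − 73, where Ps is the price sellers receive.
Demand in terms of Ps becomes Qd = 874 − 4(Ps − 73) = 1166 - 4Ps. Setting this equal to supply: 1166 - 4Ps = -297 + 3.2Ps, so Ps = 7315/36.
Buyers pay Pb = 7315/36 − 73 = 4687/36; Q' = -297 + 3.2·(7315/36) = 3179/9.
The subsidy expands output by 3179/9 − 2011/9 = 1168/9 past the efficient level; on those units the gap between marginal cost and willingness to pay runs from 0 up to 73.
DWL = ½ × 73 × 1168/9 = 42632/9.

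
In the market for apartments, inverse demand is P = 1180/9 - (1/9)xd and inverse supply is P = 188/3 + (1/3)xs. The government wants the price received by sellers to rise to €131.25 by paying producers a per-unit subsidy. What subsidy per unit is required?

Required subsidy s = €23 per unit

At a seller price of 131.25, quantity supplied is -188 + 3·131.25 = 205.75.
Buyers absorb 205.75 only when they pay Pb = 1180/9 − (1/9)·205.75 = 108.25.
s = Ps − Pb = 131.25 − 108.25 = 23.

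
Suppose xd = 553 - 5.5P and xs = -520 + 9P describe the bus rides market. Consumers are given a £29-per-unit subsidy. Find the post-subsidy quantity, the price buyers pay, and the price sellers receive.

x' = 245; buyers pay £56; sellers receive £85

Pre-subsidy: 553 - 5.5P = -520 + 9P gives P* = 74, x* = 146.
With the rebate, buyers effectively pay Pb = Ps − 29, where Ps is the price sellers receive.
Demand in terms of Ps becomes xd = 553 − 5.5(Ps − 29) = 712.5 - 5.5Ps. Setting this equal to supply: 712.5 - 5.5Ps = -520 + 9Ps, so Ps = 85.
Buyers pay Pb = 85 − 29 = 56; x' = -520 + 9·85 = 245.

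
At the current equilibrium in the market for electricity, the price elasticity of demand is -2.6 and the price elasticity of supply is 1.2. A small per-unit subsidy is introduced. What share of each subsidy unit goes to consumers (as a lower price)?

Consumer share = 6/19

For a small subsidy around the equilibrium, the benefit split depends on the relative slopes, which at a point are proportional to the elasticities.
Buyer share = εs/(εs + |εd|) = 1.2/(1.2 + 2.6) = 6/19; seller share = |εd|/(εs + |εd|) = 13/19.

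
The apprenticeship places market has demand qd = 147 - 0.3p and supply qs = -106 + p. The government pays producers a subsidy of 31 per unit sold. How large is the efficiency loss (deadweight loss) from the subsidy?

Pre-subsidy: 147 - 0.3p = -106 + p gives p* = 2530/13, q* = 1152/13.
With the subsidy, sellers receive ps = pb + 31 for each unit, where pb is the price buyers pay.
Supply in terms of pb becomes qs = -106 + 1(pb + 31) = -75 + pb. Setting this equal to demand: 147 - 0.3pb = -75 + pb, so pb = 2220/13.
Sellers receive ps = 2220/13 + 31 = 2623/13; q' = 147 − 0.3·(2220/13) = 1245/13.
The subsidy expands output by 1245/13 − 1152/13 = 93/13 past the efficient level; on those units the gap between marginal cost and willingness to pay runs from 0 up to 31.
DWL = ½ × 31 × 93/13 = 2883/26.

Deadweight loss = 2883/26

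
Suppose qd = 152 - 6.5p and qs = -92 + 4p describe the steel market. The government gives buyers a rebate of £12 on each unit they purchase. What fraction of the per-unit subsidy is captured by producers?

Pre-subsidy: 152 - 6.5p = -92 + 4p gives p* = 488/21, q* = 20/21.
With the rebate, buyers effectively pay pb = ps − 12, where ps is the price sellers receive.
Demand in terms of ps becomes qd = 152 − 6.5(ps − 12) = 230 - 6.5ps. Setting this equal to supply: 230 - 6.5ps = -92 + 4ps, so ps = 92/3.
Buyers pay pb = 92/3 − 12 = 56/3; q' = -92 + 4·(92/3) = 92/3.
Buyers' price falls by p* − pb = 488/21 − 56/3 = 32/7; sellers' price rises by ps − p* = 92/3 − 488/21 = 52/7.
So producers capture (52/7)/12 = 13/21 of each unit of subsidy.

Producer share = 13/21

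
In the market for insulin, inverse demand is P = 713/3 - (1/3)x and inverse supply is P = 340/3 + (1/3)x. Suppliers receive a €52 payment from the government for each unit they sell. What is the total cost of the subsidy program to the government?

Pre-subsidy: 713/3 - (1/3)x = 340/3 + (1/3)x gives x* = 186.5 and P* = 175.5.
With the subsidy, sellers receive Ps = Pb + 52 for each unit, where Pb is the price buyers pay.
On the curves, Pb = 713/3 - (1/3)x and Ps = 340/3 + (1/3)x; the wedge Ps − Pb = 52 gives 340/3 + (1/3)x − (713/3 - (1/3)x) = 52, so x' = 264.5.
Then Pb = 713/3 − (1/3)·264.5 = 149.5 and Ps = 340/3 + (1/3)·264.5 = 201.5.
Government outlay = subsidy × quantity = 52 × 264.5 = 13754.

Government cost = €13754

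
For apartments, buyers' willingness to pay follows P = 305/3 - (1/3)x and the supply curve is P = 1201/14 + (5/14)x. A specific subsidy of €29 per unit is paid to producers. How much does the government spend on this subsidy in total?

Government cost = €1885

Pre-subsidy: 305/3 - (1/3)x = 1201/14 + (5/14)x gives x* = 23 and P* = 94.
With the subsidy, sellers receive Ps = Pb + 29 for each unit, where Pb is the price buyers pay.
On the curves, Pb = 305/3 - (1/3)x and Ps = 1201/14 + (5/14)x; the wedge Ps − Pb = 29 gives 1201/14 + (5/14)x − (305/3 - (1/3)x) = 29, so x' = 65.
Then Pb = 305/3 − (1/3)·65 = 80 and Ps = 1201/14 + (5/14)·65 = 109.
Government outlay = subsidy × quantity = 29 × 65 = 1885.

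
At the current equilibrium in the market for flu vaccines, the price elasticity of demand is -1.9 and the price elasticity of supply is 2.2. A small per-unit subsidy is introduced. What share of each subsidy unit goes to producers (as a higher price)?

For a small subsidy around the equilibrium, the benefit split depends on the relative slopes, which at a point are proportional to the elasticities.
Buyer share = εs/(εs + |εd|) = 2.2/(2.2 + 1.9) = 22/41; seller share = |εd|/(εs + |εd|) = 19/41.
So producers capture 19/41 of the subsidy.

Producer share = 19/41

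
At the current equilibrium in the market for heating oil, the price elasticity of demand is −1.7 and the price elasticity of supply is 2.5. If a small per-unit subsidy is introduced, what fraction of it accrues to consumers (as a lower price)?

For a small subsidy around the equilibrium, the benefit split depends on the relative slopes, which at a point are proportional to the elasticities.
Buyer share = εs/(εs + |εd|) = 2.5/(2.5 + 1.7) = 25/42; seller share = |εd|/(εs + |εd|) = 17/42.

Consumer share = 25/42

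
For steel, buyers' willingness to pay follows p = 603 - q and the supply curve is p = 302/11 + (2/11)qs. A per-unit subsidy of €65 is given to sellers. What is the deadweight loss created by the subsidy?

Deadweight loss = €1787.5

Pre-subsidy: 603 - q = 302/11 + (2/11)q gives q* = 487 and p* = 116.
With the subsidy, sellers receive ps = pb + 65 for each unit, where pb is the price buyers pay.
On the curves, pb = 603 - q and ps = 302/11 + (2/11)q; the wedge ps − pb = 65 gives 302/11 + (2/11)q − (603 - q) = 65, so q' = 542.
Then pb = 603 − 1·542 = 61 and ps = 302/11 + (2/11)·542 = 126.
The subsidy expands output by 542 − 487 = 55 past the efficient level; on those units the gap between marginal cost and willingness to pay runs from 0 up to 65.
DWL = ½ × 65 × 55 = 1787.5.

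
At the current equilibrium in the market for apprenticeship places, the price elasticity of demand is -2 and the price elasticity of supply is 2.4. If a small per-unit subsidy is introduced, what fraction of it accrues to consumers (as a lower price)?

Consumer share = 6/11

For a small subsidy around the equilibrium, the benefit split depends on the relative slopes, which at a point are proportional to the elasticities.
Buyer share = εs/(εs + |εd|) = 2.4/(2.4 + 2) = 6/11; seller share = |εd|/(εs + |εd|) = 5/11.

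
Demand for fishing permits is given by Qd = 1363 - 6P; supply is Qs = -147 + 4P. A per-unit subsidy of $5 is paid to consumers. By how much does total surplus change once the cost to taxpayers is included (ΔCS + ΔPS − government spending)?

Pre-subsidy: 1363 - 6P = -147 + 4P gives P* = 151, Q* = 457.
With the rebate, buyers effectively pay Pb = Ps − 5, where Ps is the price sellers receive.
Demand in terms of Ps becomes Qd = 1363 − 6(Ps − 5) = 1393 - 6Ps. Setting this equal to supply: 1393 - 6Ps = -147 + 4Ps, so Ps = 154.
Buyers pay Pb = 154 − 5 = 149; Q' = -147 + 4·154 = 469.
ΔCS = ½(457 + 469)(151 − 149) = 926; ΔPS = ½(457 + 469)(154 − 151) = 1389.
Government spending = 5 × 469 = 2345.
Net change = 926 + 1389 − 2345 = -30. The loss equals the DWL triangle ½·5·12.

Net change in total surplus = -$30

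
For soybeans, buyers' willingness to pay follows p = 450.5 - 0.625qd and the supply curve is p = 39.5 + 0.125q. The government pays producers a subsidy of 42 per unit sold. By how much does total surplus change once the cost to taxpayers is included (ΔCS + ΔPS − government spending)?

Pre-subsidy: 450.5 - 0.625q = 39.5 + 0.125q gives q* = 548 and p* = 108.
With the subsidy, sellers receive ps = pb + 42 for each unit, where pb is the price buyers pay.
On the curves, pb = 450.5 - 0.625q and ps = 39.5 + 0.125q; the wedge ps − pb = 42 gives 39.5 + 0.125q − (450.5 - 0.625q) = 42, so q' = 604.
Then pb = 450.5 − 0.625·604 = 73 and ps = 39.5 + 0.125·604 = 115.
ΔCS = ½(548 + 604)(108 − 73) = 20160; ΔPS = ½(548 + 604)(115 − 108) = 4032.
Government spending = 42 × 604 = 25368.
Net change = 20160 + 4032 − 25368 = -1176. The loss equals the DWL triangle ½·42·56.

Net change in total surplus = -1176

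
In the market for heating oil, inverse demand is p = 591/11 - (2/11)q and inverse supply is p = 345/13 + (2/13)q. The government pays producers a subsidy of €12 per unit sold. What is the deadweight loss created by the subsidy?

Pre-subsidy: 591/11 - (2/11)q = 345/13 + (2/13)q gives q* = 81 and p* = 39.
With the subsidy, sellers receive ps = pb + 12 for each unit, where pb is the price buyers pay.
On the curves, pb = 591/11 - (2/11)q and ps = 345/13 + (2/13)q; the wedge ps − pb = 12 gives 345/13 + (2/13)q − (591/11 - (2/11)q) = 12, so q' = 116.75.
Then pb = 591/11 − (2/11)·116.75 = 32.5 and ps = 345/13 + (2/13)·116.75 = 44.5.
The subsidy expands output by 116.75 − 81 = 35.75 past the efficient level; on those units the gap between marginal cost and willingness to pay runs from 0 up to 12.
DWL = ½ × 12 × 35.75 = 214.5.

Deadweight loss = €214.5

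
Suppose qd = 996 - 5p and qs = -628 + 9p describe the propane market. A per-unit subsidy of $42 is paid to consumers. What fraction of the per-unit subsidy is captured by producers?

Pre-subsidy: 996 - 5p = -628 + 9p gives p* = 116, q* = 416.
With the rebate, buyers effectively pay pb = ps − 42, where ps is the price sellers receive.
Demand in terms of ps becomes qd = 996 − 5(ps − 42) = 1206 - 5ps. Setting this equal to supply: 1206 - 5ps = -628 + 9ps, so ps = 131.
Buyers pay pb = 131 − 42 = 89; q' = -628 + 9·131 = 551.
Buyers' price falls by p* − pb = 116 − 89 = 27; sellers' price rises by ps − p* = 131 − 116 = 15.
So producers capture 15/42 = 5/14 of each unit of subsidy.

Producer share = 5/14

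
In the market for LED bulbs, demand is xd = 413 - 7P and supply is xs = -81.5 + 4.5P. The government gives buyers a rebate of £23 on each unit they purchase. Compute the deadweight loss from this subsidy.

Deadweight loss = £724.5

Pre-subsidy: 413 - 7P = -81.5 + 4.5P gives P* = 43, x* = 112.
With the rebate, buyers effectively pay Pb = Ps − 23, where Ps is the price sellers receive.
Demand in terms of Ps becomes xd = 413 − 7(Ps − 23) = 574 - 7Ps. Setting this equal to supply: 574 - 7Ps = -81.5 + 4.5Ps, so Ps = 57.
Buyers pay Pb = 57 − 23 = 34; x' = -81.5 + 4.5·57 = 175.
The subsidy expands output by 175 − 112 = 63 past the efficient level; on those units the gap between marginal cost and willingness to pay runs from 0 up to 23.
DWL = ½ × 23 × 63 = 724.5.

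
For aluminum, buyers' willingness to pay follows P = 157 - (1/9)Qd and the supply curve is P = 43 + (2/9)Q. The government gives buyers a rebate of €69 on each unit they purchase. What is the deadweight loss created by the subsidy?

Deadweight loss = €7141.5

Pre-subsidy: 157 - (1/9)Q = 43 + (2/9)Q gives Q* = 342 and P* = 119.
With the rebate, buyers effectively pay Pb = Ps − 69, where Ps is the price sellers receive.
On the curves, Pb = 157 - (1/9)Q and Ps = 43 + (2/9)Q; the wedge Ps − Pb = 69 gives 43 + (2/9)Q − (157 - (1/9)Q) = 69, so Q' = 549.
Then Pb = 157 − (1/9)·549 = 96 and Ps = 43 + (2/9)·549 = 165.
The subsidy expands output by 549 − 342 = 207 past the efficient level; on those units the gap between marginal cost and willingness to pay runs from 0 up to 69.
DWL = ½ × 69 × 207 = 7141.5.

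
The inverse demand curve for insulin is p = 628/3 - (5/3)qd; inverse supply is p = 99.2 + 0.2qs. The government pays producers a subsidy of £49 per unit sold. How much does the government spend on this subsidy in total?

Government cost = £4177.25

Pre-subsidy: 628/3 - (5/3)q = 99.2 + 0.2q gives q* = 59 and p* = 111.
With the subsidy, sellers receive ps = pb + 49 for each unit, where pb is the price buyers pay.
On the curves, pb = 628/3 - (5/3)q and ps = 99.2 + 0.2q; the wedge ps − pb = 49 gives 99.2 + 0.2q − (628/3 - (5/3)q) = 49, so q' = 85.25.
Then pb = 628/3 − (5/3)·85.25 = 67.25 and ps = 99.2 + 0.2·85.25 = 116.25.
Government outlay = subsidy × quantity = 49 × 85.25 = 4177.25.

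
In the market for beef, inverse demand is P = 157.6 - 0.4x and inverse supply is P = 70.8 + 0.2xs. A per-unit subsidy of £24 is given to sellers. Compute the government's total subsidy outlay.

Pre-subsidy: 157.6 - 0.4x = 70.8 + 0.2x gives x* = 434/3 and P* = 1496/15.
With the subsidy, sellers receive Ps = Pb + 24 for each unit, where Pb is the price buyers pay.
On the curves, Pb = 157.6 - 0.4x and Ps = 70.8 + 0.2x; the wedge Ps − Pb = 24 gives 70.8 + 0.2x − (157.6 - 0.4x) = 24, so x' = 554/3.
Then Pb = 157.6 − 0.4·(554/3) = 1256/15 and Ps = 70.8 + 0.2·(554/3) = 1616/15.
Government outlay = subsidy × quantity = 24 × 554/3 = 4432.

Government cost = £4432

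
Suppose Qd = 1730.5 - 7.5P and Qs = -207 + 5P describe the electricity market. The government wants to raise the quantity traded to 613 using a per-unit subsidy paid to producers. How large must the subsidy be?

Required subsidy s = 15 per unit

At Q = 613, invert demand for the buyer price: Pb = (1730.5 − 613)/7.5 = 149; invert supply for the seller price: Ps = (613 − (-207))/5 = 164.
The subsidy must fill the gap: s = Ps − Pb = 164 − 149 = 15.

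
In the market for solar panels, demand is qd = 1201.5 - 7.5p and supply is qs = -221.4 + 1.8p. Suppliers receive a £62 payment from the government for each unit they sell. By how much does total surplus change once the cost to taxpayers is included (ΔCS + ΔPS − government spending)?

Pre-subsidy: 1201.5 - 7.5p = -221.4 + 1.8p gives p* = 153, q* = 54.
With the subsidy, sellers receive ps = pb + 62 for each unit, where pb is the price buyers pay.
Supply in terms of pb becomes qs = -221.4 + 1.8(pb + 62) = -109.8 + 1.8pb. Setting this equal to demand: 1201.5 - 7.5pb = -109.8 + 1.8pb, so pb = 141.
Sellers receive ps = 141 + 62 = 203; q' = 1201.5 − 7.5·141 = 144.
ΔCS = ½(54 + 144)(153 − 141) = 1188; ΔPS = ½(54 + 144)(203 − 153) = 4950.
Government spending = 62 × 144 = 8928.
Net change = 1188 + 4950 − 8928 = -2790. The loss equals the DWL triangle ½·62·90.

Net change in total surplus = -£2790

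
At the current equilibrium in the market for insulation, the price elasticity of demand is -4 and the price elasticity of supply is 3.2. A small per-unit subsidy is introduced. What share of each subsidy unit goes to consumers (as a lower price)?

Consumer share = 4/9

For a small subsidy around the equilibrium, the benefit split depends on the relative slopes, which at a point are proportional to the elasticities.
Buyer share = εs/(εs + |εd|) = 3.2/(3.2 + 4) = 4/9; seller share = |εd|/(εs + |εd|) = 5/9.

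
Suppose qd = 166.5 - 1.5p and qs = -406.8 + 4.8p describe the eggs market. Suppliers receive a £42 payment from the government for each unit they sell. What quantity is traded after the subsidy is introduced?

q' = 78

Pre-subsidy: 166.5 - 1.5p = -406.8 + 4.8p gives p* = 91, q* = 30.
With the subsidy, sellers receive ps = pb + 42 for each unit, where pb is the price buyers pay.
Supply in terms of pb becomes qs = -406.8 + 4.8(pb + 42) = -205.2 + 4.8pb. Setting this equal to demand: 166.5 - 1.5pb = -205.2 + 4.8pb, so pb = 59.
Sellers receive ps = 59 + 42 = 101; q' = 166.5 − 1.5·59 = 78.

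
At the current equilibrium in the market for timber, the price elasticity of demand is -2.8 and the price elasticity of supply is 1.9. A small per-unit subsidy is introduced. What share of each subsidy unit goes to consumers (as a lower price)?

For a small subsidy around the equilibrium, the benefit split depends on the relative slopes, which at a point are proportional to the elasticities.
Buyer share = εs/(εs + |εd|) = 1.9/(1.9 + 2.8) = 19/47; seller share = |εd|/(εs + |εd|) = 28/47.

Consumer share = 19/47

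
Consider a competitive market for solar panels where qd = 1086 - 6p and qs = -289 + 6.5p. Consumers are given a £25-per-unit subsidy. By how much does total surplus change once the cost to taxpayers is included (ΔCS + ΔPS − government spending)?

Pre-subsidy: 1086 - 6p = -289 + 6.5p gives p* = 110, q* = 426.
With the rebate, buyers effectively pay pb = ps − 25, where ps is the price sellers receive.
Demand in terms of ps becomes qd = 1086 − 6(ps − 25) = 1236 - 6ps. Setting this equal to supply: 1236 - 6ps = -289 + 6.5ps, so ps = 122.
Buyers pay pb = 122 − 25 = 97; q' = -289 + 6.5·122 = 504.
ΔCS = ½(426 + 504)(110 − 97) = 6045; ΔPS = ½(426 + 504)(122 − 110) = 5580.
Government spending = 25 × 504 = 12600.
Net change = 6045 + 5580 − 12600 = -975. The loss equals the DWL triangle ½·25·78.

Net change in total surplus = -£975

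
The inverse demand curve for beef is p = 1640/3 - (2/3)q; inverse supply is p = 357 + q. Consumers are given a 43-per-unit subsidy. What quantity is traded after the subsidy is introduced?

q' = 139.6

Pre-subsidy: 1640/3 - (2/3)q = 357 + q gives q* = 113.8 and p* = 470.8.
With the rebate, buyers effectively pay pb = ps − 43, where ps is the price sellers receive.
On the curves, pb = 1640/3 - (2/3)q and ps = 357 + q; the wedge ps − pb = 43 gives 357 + q − (1640/3 - (2/3)q) = 43, so q' = 139.6.
Then pb = 1640/3 − (2/3)·139.6 = 453.6 and ps = 357 + 1·139.6 = 496.6.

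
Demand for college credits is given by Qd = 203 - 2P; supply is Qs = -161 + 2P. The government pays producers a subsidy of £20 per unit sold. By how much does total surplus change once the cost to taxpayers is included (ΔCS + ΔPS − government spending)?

Pre-subsidy: 203 - 2P = -161 + 2P gives P* = 91, Q* = 21.
With the subsidy, sellers receive Ps = Pb + 20 for each unit, where Pb is the price buyers pay.
Supply in terms of Pb becomes Qs = -161 + 2(Pb + 20) = -121 + 2Pb. Setting this equal to demand: 203 - 2Pb = -121 + 2Pb, so Pb = 81.
Sellers receive Ps = 81 + 20 = 101; Q' = 203 − 2·81 = 41.
ΔCS = ½(21 + 41)(91 − 81) = 310; ΔPS = ½(21 + 41)(101 − 91) = 310.
Government spending = 20 × 41 = 820.
Net change = 310 + 310 − 820 = -200. The loss equals the DWL triangle ½·20·20.

Net change in total surplus = -£200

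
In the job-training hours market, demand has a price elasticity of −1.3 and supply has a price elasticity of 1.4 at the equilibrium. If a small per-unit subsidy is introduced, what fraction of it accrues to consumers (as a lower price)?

Consumer share = 14/27

For a small subsidy around the equilibrium, the benefit split depends on the relative slopes, which at a point are proportional to the elasticities.
Buyer share = εs/(εs + |εd|) = 1.4/(1.4 + 1.3) = 14/27; seller share = |εd|/(εs + |εd|) = 13/27.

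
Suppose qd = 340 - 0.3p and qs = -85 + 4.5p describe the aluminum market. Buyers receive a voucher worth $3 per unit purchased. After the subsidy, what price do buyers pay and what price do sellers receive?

Buyers pay 4115/48; sellers receive 4259/48

Pre-subsidy: 340 - 0.3p = -85 + 4.5p gives p* = 2125/24, q* = 313.4375.
With the rebate, buyers effectively pay pb = ps − 3, where ps is the price sellers receive.
Demand in terms of ps becomes qd = 340 − 0.3(ps − 3) = 340.9 - 0.3ps. Setting this equal to supply: 340.9 - 0.3ps = -85 + 4.5ps, so ps = 4259/48.
Buyers pay pb = 4259/48 − 3 = 4115/48; q' = -85 + 4.5·(4259/48) = 314.28125.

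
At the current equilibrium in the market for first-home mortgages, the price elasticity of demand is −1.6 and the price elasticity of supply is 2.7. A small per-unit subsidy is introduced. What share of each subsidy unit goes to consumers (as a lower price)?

Consumer share = 27/43

For a small subsidy around the equilibrium, the benefit split depends on the relative slopes, which at a point are proportional to the elasticities.
Buyer share = εs/(εs + |εd|) = 2.7/(2.7 + 1.6) = 27/43; seller share = |εd|/(εs + |εd|) = 16/43.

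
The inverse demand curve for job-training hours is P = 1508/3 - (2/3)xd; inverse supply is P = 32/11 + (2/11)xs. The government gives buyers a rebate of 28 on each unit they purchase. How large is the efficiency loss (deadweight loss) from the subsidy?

Pre-subsidy: 1508/3 - (2/3)x = 32/11 + (2/11)x gives x* = 589 and P* = 110.
With the rebate, buyers effectively pay Pb = Ps − 28, where Ps is the price sellers receive.
On the curves, Pb = 1508/3 - (2/3)x and Ps = 32/11 + (2/11)x; the wedge Ps − Pb = 28 gives 32/11 + (2/11)x − (1508/3 - (2/3)x) = 28, so x' = 622.
Then Pb = 1508/3 − (2/3)·622 = 88 and Ps = 32/11 + (2/11)·622 = 116.
The subsidy expands output by 622 − 589 = 33 past the efficient level; on those units the gap between marginal cost and willingness to pay runs from 0 up to 28.
DWL = ½ × 28 × 33 = 462.

Deadweight loss = 462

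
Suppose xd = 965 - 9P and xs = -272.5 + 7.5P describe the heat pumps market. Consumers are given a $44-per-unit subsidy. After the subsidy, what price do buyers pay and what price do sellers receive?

Buyers pay $55; sellers receive $99

Pre-subsidy: 965 - 9P = -272.5 + 7.5P gives P* = 75, x* = 290.
With the rebate, buyers effectively pay Pb = Ps − 44, where Ps is the price sellers receive.
Demand in terms of Ps becomes xd = 965 − 9(Ps − 44) = 1361 - 9Ps. Setting this equal to supply: 1361 - 9Ps = -272.5 + 7.5Ps, so Ps = 99.
Buyers pay Pb = 99 − 44 = 55; x' = -272.5 + 7.5·99 = 470.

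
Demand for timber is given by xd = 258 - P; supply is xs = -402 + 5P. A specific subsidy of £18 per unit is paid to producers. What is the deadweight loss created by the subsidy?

Pre-subsidy: 258 - P = -402 + 5P gives P* = 110, x* = 148.
With the subsidy, sellers receive Ps = Pb + 18 for each unit, where Pb is the price buyers pay.
Supply in terms of Pb becomes xs = -402 + 5(Pb + 18) = -312 + 5Pb. Setting this equal to demand: 258 - Pb = -312 + 5Pb, so Pb = 95.
Sellers receive Ps = 95 + 18 = 113; x' = 258 − 1·95 = 163.
The subsidy expands output by 163 − 148 = 15 past the efficient level; on those units the gap between marginal cost and willingness to pay runs from 0 up to 18.
DWL = ½ × 18 × 15 = 135.

Deadweight loss = £135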